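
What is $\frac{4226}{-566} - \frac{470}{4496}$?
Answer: $- \frac{4816529}{636184} \approx -7.571$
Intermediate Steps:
$\frac{4226}{-566} - \frac{470}{4496} = 4226 \left(- \frac{1}{566}\right) - \frac{235}{2248} = - \frac{2113}{283} - \frac{235}{2248} = - \frac{4816529}{636184}$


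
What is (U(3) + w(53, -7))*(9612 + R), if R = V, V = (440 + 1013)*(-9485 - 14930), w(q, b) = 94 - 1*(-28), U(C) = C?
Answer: -4433172875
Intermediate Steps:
w(q, b) = 122 (w(q, b) = 94 + 28 = 122)
V = -35474995 (V = 1453*(-24415) = -35474995)
R = -35474995
(U(3) + w(53, -7))*(9612 + R) = (3 + 122)*(9612 - 35474995) = 125*(-35465383) = -4433172875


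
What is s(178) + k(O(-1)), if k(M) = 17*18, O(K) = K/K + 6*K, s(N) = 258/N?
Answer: 27363/89 ≈ 307.45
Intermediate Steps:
O(K) = 1 + 6*K
k(M) = 306
s(178) + k(O(-1)) = 258/178 + 306 = 258*(1/178) + 306 = 129/89 + 306 = 27363/89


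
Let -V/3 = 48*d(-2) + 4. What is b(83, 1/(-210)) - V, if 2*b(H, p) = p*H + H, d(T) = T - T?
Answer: 22387/420 ≈ 53.302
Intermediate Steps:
d(T) = 0
V = -12 (V = -3*(48*0 + 4) = -3*(0 + 4) = -3*4 = -12)
b(H, p) = H/2 + H*p/2 (b(H, p) = (p*H + H)/2 = (H*p + H)/2 = (H + H*p)/2 = H/2 + H*p/2)
b(83, 1/(-210)) - V = (½)*83*(1 + 1/(-210)) - 1*(-12) = (½)*83*(1 - 1/210) + 12 = (½)*83*(209/210) + 12 = 17347/420 + 12 = 22387/420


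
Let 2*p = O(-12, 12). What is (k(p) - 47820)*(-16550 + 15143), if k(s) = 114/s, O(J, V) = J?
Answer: 67309473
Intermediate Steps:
p = -6 (p = (½)*(-12) = -6)
(k(p) - 47820)*(-16550 + 15143) = (114/(-6) - 47820)*(-16550 + 15143) = (114*(-⅙) - 47820)*(-1407) = (-19 - 47820)*(-1407) = -47839*(-1407) = 67309473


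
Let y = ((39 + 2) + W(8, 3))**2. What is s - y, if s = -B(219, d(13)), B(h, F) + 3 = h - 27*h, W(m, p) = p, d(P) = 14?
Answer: 3761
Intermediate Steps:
B(h, F) = -3 - 26*h (B(h, F) = -3 + (h - 27*h) = -3 - 26*h)
y = 1936 (y = ((39 + 2) + 3)**2 = (41 + 3)**2 = 44**2 = 1936)
s = 5697 (s = -(-3 - 26*219) = -(-3 - 5694) = -1*(-5697) = 5697)
s - y = 5697 - 1*1936 = 5697 - 1936 = 3761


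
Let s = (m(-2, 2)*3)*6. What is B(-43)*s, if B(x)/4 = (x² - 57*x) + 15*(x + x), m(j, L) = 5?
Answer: 1083600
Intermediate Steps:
B(x) = -108*x + 4*x² (B(x) = 4*((x² - 57*x) + 15*(x + x)) = 4*((x² - 57*x) + 15*(2*x)) = 4*((x² - 57*x) + 30*x) = 4*(x² - 27*x) = -108*x + 4*x²)
s = 90 (s = (5*3)*6 = 15*6 = 90)
B(-43)*s = (4*(-43)*(-27 - 43))*90 = (4*(-43)*(-70))*90 = 12040*90 = 1083600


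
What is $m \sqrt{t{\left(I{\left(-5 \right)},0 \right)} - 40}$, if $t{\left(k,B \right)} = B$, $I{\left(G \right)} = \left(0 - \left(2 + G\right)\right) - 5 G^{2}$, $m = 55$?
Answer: $110 i \sqrt{10} \approx 347.85 i$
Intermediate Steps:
$I{\left(G \right)} = -2 - G - 5 G^{2}$ ($I{\left(G \right)} = \left(-2 - G\right) - 5 G^{2} = -2 - G - 5 G^{2}$)
$m \sqrt{t{\left(I{\left(-5 \right)},0 \right)} - 40} = 55 \sqrt{0 - 40} = 55 \sqrt{-40} = 55 \cdot 2 i \sqrt{10} = 110 i \sqrt{10}$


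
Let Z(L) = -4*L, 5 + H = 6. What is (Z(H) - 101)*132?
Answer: -13860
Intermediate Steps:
H = 1 (H = -5 + 6 = 1)
(Z(H) - 101)*132 = (-4*1 - 101)*132 = (-4 - 101)*132 = -105*132 = -13860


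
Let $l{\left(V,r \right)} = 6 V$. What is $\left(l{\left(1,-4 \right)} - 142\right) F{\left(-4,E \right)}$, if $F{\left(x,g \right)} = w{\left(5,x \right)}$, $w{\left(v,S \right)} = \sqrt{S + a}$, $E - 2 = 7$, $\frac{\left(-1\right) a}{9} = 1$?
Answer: $- 136 i \sqrt{13} \approx - 490.35 i$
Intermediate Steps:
$a = -9$ ($a = \left(-9\right) 1 = -9$)
$E = 9$ ($E = 2 + 7 = 9$)
$w{\left(v,S \right)} = \sqrt{-9 + S}$ ($w{\left(v,S \right)} = \sqrt{S - 9} = \sqrt{-9 + S}$)
$F{\left(x,g \right)} = \sqrt{-9 + x}$
$\left(l{\left(1,-4 \right)} - 142\right) F{\left(-4,E \right)} = \left(6 \cdot 1 - 142\right) \sqrt{-9 - 4} = \left(6 - 142\right) \sqrt{-13} = - 136 i \sqrt{13}$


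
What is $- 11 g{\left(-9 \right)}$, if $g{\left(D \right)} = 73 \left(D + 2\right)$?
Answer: $5621$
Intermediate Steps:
$g{\left(D \right)} = 146 + 73 D$ ($g{\left(D \right)} = 73 \left(2 + D\right) = 146 + 73 D$)
$- 11 g{\left(-9 \right)} = - 11 \left(146 + 73 \left(-9\right)\right) = - 11 \left(146 - 657\right) = \left(-11\right) \left(-511\right) = 5621$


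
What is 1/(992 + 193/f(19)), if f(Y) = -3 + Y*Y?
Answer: 358/355329 ≈ 0.0010075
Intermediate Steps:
f(Y) = -3 + Y²
1/(992 + 193/f(19)) = 1/(992 + 193/(-3 + 19²)) = 1/(992 + 193/(-3 + 361)) = 1/(992 + 193/358) = 1/(355329/358) = 358/355329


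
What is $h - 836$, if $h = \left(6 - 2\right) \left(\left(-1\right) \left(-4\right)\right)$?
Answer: $-820$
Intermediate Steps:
$h = 16$ ($h = 4 \cdot 4 = 16$)
$h - 836 = 16 - 836 = -820$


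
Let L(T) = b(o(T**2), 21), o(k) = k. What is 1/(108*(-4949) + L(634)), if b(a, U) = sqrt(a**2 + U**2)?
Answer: -534492/124113071687 - sqrt(161568626377)/124113071687 ≈ -7.5451e-6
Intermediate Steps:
b(a, U) = sqrt(U**2 + a**2)
L(T) = sqrt(441 + T**4) (L(T) = sqrt(21**2 + (T**2)**2) = sqrt(441 + T**4))
1/(108*(-4949) + L(634)) = 1/(108*(-4949) + sqrt(441 + 634**4)) = 1/(-534492 + sqrt(441 + 161568625936)) = 1/(-534492 + sqrt(161568626377))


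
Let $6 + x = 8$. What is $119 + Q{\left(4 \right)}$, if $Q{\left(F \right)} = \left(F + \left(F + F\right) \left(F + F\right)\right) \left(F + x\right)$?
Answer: $527$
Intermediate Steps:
$x = 2$ ($x = -6 + 8 = 2$)
$Q{\left(F \right)} = \left(2 + F\right) \left(F + 4 F^{2}\right)$ ($Q{\left(F \right)} = \left(F + \left(F + F\right) \left(F + F\right)\right) \left(F + 2\right) = \left(F + 2 F 2 F\right) \left(2 + F\right) = \left(F + 4 F^{2}\right) \left(2 + F\right) = \left(2 + F\right) \left(F + 4 F^{2}\right)$)
$119 + Q{\left(4 \right)} = 119 + 4 \left(2 + 4 \cdot 4^{2} + 9 \cdot 4\right) = 119 + 4 \left(2 + 4 \cdot 16 + 36\right) = 119 + 4 \left(2 + 64 + 36\right) = 119 + 4 \cdot 102 = 119 + 408 = 527$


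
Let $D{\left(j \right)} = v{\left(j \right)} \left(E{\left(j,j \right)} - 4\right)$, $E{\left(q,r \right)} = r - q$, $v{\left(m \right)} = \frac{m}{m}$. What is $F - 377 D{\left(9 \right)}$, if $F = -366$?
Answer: $1142$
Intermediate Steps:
$v{\left(m \right)} = 1$
$D{\left(j \right)} = -4$ ($D{\left(j \right)} = 1 \left(\left(j - j\right) - 4\right) = 1 \left(0 - 4\right) = 1 \left(-4\right) = -4$)
$F - 377 D{\left(9 \right)} = -366 - -1508 = -366 + 1508 = 1142$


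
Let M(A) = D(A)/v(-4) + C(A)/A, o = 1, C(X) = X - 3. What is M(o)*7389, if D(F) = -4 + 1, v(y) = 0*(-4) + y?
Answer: -36945/4 ≈ -9236.3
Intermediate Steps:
C(X) = -3 + X
v(y) = y (v(y) = 0 + y = y)
D(F) = -3
M(A) = 3/4 + (-3 + A)/A (M(A) = -3/(-4) + (-3 + A)/A = -3*(-1/4) + (-3 + A)/A = 3/4 + (-3 + A)/A)
M(o)*7389 = (7/4 - 3/1)*7389 = (7/4 - 3*1)*7389 = (7/4 - 3)*7389 = -5/4*7389 = -36945/4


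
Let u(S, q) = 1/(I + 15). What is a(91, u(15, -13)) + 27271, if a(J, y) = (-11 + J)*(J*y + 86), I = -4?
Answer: 382941/11 ≈ 34813.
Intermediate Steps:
u(S, q) = 1/11 (u(S, q) = 1/(-4 + 15) = 1/11)
a(J, y) = (-11 + J)*(86 + J*y)
a(91, u(15, -13)) + 27271 = (-946 + 86*91 + (1/11)*91² - 11*91*1/11) + 27271 = (-946 + 7826 + (1/11)*8281 - 91) + 27271 = (-946 + 7826 + 8281/11 - 91) + 27271 = 82960/11 + 27271 = 382941/11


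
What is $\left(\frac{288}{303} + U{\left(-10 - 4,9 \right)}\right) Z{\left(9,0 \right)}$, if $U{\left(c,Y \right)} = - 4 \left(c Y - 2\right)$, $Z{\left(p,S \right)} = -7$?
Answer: $- \frac{362656}{101} \approx -3590.7$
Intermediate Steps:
$U{\left(c,Y \right)} = 8 - 4 Y c$ ($U{\left(c,Y \right)} = - 4 \left(Y c - 2\right) = - 4 \left(-2 + Y c\right) = 8 - 4 Y c$)
$\left(\frac{288}{303} + U{\left(-10 - 4,9 \right)}\right) Z{\left(9,0 \right)} = \left(\frac{288}{303} - \left(-8 + 36 \left(-10 - 4\right)\right)\right) \left(-7\right) = \left(288 \cdot \frac{1}{303} - \left(-8 + 36 \left(-10 - 4\right)\right)\right) \left(-7\right) = \left(\frac{96}{101} - \left(-8 + 36 \left(-14\right)\right)\right) \left(-7\right) = \left(\frac{96}{101} + \left(8 + 504\right)\right) \left(-7\right) = \left(\frac{96}{101} + 512\right) \left(-7\right) = \frac{51808}{101} \left(-7\right) = - \frac{362656}{101}$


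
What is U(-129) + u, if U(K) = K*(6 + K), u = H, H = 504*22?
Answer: 26955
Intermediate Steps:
H = 11088
u = 11088
U(-129) + u = -129*(6 - 129) + 11088 = -129*(-123) + 11088 = 15867 + 11088 = 26955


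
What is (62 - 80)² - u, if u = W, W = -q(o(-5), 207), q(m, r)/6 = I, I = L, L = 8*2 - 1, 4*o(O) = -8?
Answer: 414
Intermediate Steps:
o(O) = -2 (o(O) = (¼)*(-8) = -2)
L = 15 (L = 16 - 1 = 15)
I = 15
q(m, r) = 90 (q(m, r) = 6*15 = 90)
W = -90 (W = -1*90 = -90)
u = -90
(62 - 80)² - u = (62 - 80)² - 1*(-90) = (-18)² + 90 = 324 + 90 = 414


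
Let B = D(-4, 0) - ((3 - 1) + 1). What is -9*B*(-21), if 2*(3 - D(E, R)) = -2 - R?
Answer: 189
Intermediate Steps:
D(E, R) = 4 + R/2 (D(E, R) = 3 - (-2 - R)/2 = 3 + (1 + R/2) = 4 + R/2)
B = 1 (B = (4 + (½)*0) - ((3 - 1) + 1) = (4 + 0) - (2 + 1) = 4 - 1*3 = 4 - 3 = 1)
-9*B*(-21) = -9*1*(-21) = -9*(-21) = 189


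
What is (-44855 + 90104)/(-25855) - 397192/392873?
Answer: -28046509537/10157731415 ≈ -2.7611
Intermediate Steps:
(-44855 + 90104)/(-25855) - 397192/392873 = 45249*(-1/25855) - 397192*1/392873 = -45249/25855 - 397192/392873 = -28046509537/10157731415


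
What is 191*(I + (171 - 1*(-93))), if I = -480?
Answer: -41256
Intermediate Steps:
191*(I + (171 - 1*(-93))) = 191*(-480 + (171 - 1*(-93))) = 191*(-480 + (171 + 93)) = 191*(-480 + 264) = 191*(-216) = -41256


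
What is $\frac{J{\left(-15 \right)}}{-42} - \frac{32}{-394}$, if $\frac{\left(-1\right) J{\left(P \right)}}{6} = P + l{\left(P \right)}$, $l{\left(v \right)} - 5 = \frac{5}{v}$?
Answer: $- \frac{5771}{4137} \approx -1.395$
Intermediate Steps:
$l{\left(v \right)} = 5 + \frac{5}{v}$
$J{\left(P \right)} = -30 - \frac{30}{P} - 6 P$ ($J{\left(P \right)} = - 6 \left(P + \left(5 + \frac{5}{P}\right)\right) = - 6 \left(5 + P + \frac{5}{P}\right) = -30 - \frac{30}{P} - 6 P$)
$\frac{J{\left(-15 \right)}}{-42} - \frac{32}{-394} = \frac{-30 - \frac{30}{-15} - -90}{-42} - \frac{32}{-394} = \left(-30 - -2 + 90\right) \left(- \frac{1}{42}\right) - - \frac{16}{197} = \left(-30 + 2 + 90\right) \left(- \frac{1}{42}\right) + \frac{16}{197} = 62 \left(- \frac{1}{42}\right) + \frac{16}{197} = - \frac{31}{21} + \frac{16}{197} = - \frac{5771}{4137}$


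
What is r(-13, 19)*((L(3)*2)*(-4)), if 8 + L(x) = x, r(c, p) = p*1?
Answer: 760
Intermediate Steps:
r(c, p) = p
L(x) = -8 + x
r(-13, 19)*((L(3)*2)*(-4)) = 19*(((-8 + 3)*2)*(-4)) = 19*(-5*2*(-4)) = 19*(-10*(-4)) = 19*40 = 760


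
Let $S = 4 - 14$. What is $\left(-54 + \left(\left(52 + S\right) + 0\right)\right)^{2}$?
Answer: $144$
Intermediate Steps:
$S = -10$ ($S = 4 - 14 = -10$)
$\left(-54 + \left(\left(52 + S\right) + 0\right)\right)^{2} = \left(-54 + \left(\left(52 - 10\right) + 0\right)\right)^{2} = \left(-54 + \left(42 + 0\right)\right)^{2} = \left(-54 + 42\right)^{2} = \left(-12\right)^{2} = 144$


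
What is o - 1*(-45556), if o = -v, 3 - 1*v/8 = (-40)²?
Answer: 58332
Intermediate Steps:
v = -12776 (v = 24 - 8*(-40)² = 24 - 8*1600 = 24 - 12800 = -12776)
o = 12776 (o = -1*(-12776) = 12776)
o - 1*(-45556) = 12776 - 1*(-45556) = 12776 + 45556 = 58332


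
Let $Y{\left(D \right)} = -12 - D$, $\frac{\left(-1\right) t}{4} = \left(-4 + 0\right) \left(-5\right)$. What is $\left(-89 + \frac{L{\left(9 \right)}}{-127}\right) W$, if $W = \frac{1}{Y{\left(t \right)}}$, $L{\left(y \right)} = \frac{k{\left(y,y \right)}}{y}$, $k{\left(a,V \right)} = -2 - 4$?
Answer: $- \frac{33907}{25908} \approx -1.3087$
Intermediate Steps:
$k{\left(a,V \right)} = -6$ ($k{\left(a,V \right)} = -2 - 4 = -6$)
$t = -80$ ($t = - 4 \left(-4 + 0\right) \left(-5\right) = - 4 \left(\left(-4\right) \left(-5\right)\right) = \left(-4\right) 20 = -80$)
$L{\left(y \right)} = - \frac{6}{y}$
$W = \frac{1}{68}$ ($W = \frac{1}{-12 - -80} = \frac{1}{-12 + 80} = \frac{1}{68} \approx 0.014706$)
$\left(-89 + \frac{L{\left(9 \right)}}{-127}\right) W = \left(-89 + \frac{\left(-6\right) \frac{1}{9}}{-127}\right) \frac{1}{68} = \left(-89 + \left(-6\right) \frac{1}{9} \left(- \frac{1}{127}\right)\right) \frac{1}{68} = \left(-89 - - \frac{2}{381}\right) \frac{1}{68} = \left(-89 + \frac{2}{381}\right) \frac{1}{68} = \left(- \frac{33907}{381}\right) \frac{1}{68} = - \frac{33907}{25908}$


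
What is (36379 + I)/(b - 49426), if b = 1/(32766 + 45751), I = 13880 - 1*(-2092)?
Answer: -4110443467/3880781241 ≈ -1.0592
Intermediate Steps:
I = 15972 (I = 13880 + 2092 = 15972)
b = 1/78517 ≈ 1.2736e-5
(36379 + I)/(b - 49426) = (36379 + 15972)/(1/78517 - 49426) = 52351/(-3880781241/78517) = 52351*(-78517/3880781241) = -4110443467/3880781241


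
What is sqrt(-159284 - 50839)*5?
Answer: 15*I*sqrt(23347) ≈ 2292.0*I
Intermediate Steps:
sqrt(-159284 - 50839)*5 = sqrt(-210123)*5 = (3*I*sqrt(23347))*5 = 15*I*sqrt(23347)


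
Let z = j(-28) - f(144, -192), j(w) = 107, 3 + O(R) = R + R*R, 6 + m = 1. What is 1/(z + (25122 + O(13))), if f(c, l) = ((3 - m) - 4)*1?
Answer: 1/25404 ≈ 3.9364e-5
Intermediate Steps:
m = -5 (m = -6 + 1 = -5)
O(R) = -3 + R + R**2 (O(R) = -3 + (R + R*R) = -3 + (R + R**2) = -3 + R + R**2)
f(c, l) = 4 (f(c, l) = ((3 - 1*(-5)) - 4)*1 = ((3 + 5) - 4)*1 = (8 - 4)*1 = 4*1 = 4)
z = 103 (z = 107 - 1*4 = 107 - 4 = 103)
1/(z + (25122 + O(13))) = 1/(103 + (25122 + (-3 + 13 + 13**2))) = 1/(103 + (25122 + (-3 + 13 + 169))) = 1/(103 + (25122 + 179)) = 1/(103 + 25301) = 1/25404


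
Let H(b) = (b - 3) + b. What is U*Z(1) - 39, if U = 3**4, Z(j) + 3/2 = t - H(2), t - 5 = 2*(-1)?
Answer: 3/2 ≈ 1.5000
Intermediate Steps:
H(b) = -3 + 2*b (H(b) = (-3 + b) + b = -3 + 2*b)
t = 3 (t = 5 + 2*(-1) = 5 - 2 = 3)
Z(j) = 1/2 (Z(j) = -3/2 + (3 - (-3 + 2*2)) = -3/2 + (3 - (-3 + 4)) = -3/2 + (3 - 1*1) = -3/2 + (3 - 1) = -3/2 + 2 = 1/2)
U = 81
U*Z(1) - 39 = 81*(1/2) - 39 = 81/2 - 39 = 3/2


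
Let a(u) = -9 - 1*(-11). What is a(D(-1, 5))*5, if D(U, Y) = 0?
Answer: 10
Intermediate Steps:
a(u) = 2 (a(u) = -9 + 11 = 2)
a(D(-1, 5))*5 = 2*5 = 10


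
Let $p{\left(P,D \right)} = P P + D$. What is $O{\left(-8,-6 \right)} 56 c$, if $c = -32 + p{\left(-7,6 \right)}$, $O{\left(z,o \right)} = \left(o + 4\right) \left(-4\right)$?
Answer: $10304$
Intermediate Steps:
$p{\left(P,D \right)} = D + P^{2}$ ($p{\left(P,D \right)} = P^{2} + D = D + P^{2}$)
$O{\left(z,o \right)} = -16 - 4 o$ ($O{\left(z,o \right)} = \left(4 + o\right) \left(-4\right) = -16 - 4 o$)
$c = 23$ ($c = -32 + \left(6 + \left(-7\right)^{2}\right) = -32 + \left(6 + 49\right) = -32 + 55 = 23$)
$O{\left(-8,-6 \right)} 56 c = \left(-16 - -24\right) 56 \cdot 23 = \left(-16 + 24\right) 56 \cdot 23 = 8 \cdot 56 \cdot 23 = 448 \cdot 23 = 10304$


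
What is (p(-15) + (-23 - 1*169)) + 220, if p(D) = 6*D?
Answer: -62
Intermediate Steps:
(p(-15) + (-23 - 1*169)) + 220 = (6*(-15) + (-23 - 1*169)) + 220 = (-90 + (-23 - 169)) + 220 = (-90 - 192) + 220 = -282 + 220 = -62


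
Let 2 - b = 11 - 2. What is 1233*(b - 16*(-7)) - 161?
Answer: 129304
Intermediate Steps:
b = -7 (b = 2 - (11 - 2) = 2 - 1*9 = 2 - 9 = -7)
1233*(b - 16*(-7)) - 161 = 1233*(-7 - 16*(-7)) - 161 = 1233*(-7 + 112) - 161 = 1233*105 - 161 = 129465 - 161 = 129304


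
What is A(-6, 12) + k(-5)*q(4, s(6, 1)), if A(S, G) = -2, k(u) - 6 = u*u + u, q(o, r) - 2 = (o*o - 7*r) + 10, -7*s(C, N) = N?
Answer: 752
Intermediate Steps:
s(C, N) = -N/7
q(o, r) = 12 + o² - 7*r (q(o, r) = 2 + ((o*o - 7*r) + 10) = 2 + ((o² - 7*r) + 10) = 2 + (10 + o² - 7*r) = 12 + o² - 7*r)
k(u) = 6 + u + u² (k(u) = 6 + (u*u + u) = 6 + (u² + u) = 6 + (u + u²) = 6 + u + u²)
A(-6, 12) + k(-5)*q(4, s(6, 1)) = -2 + (6 - 5 + (-5)²)*(12 + 4² - (-1)) = -2 + (6 - 5 + 25)*(12 + 16 - 7*(-⅐)) = -2 + 26*(12 + 16 + 1) = -2 + 26*29 = -2 + 754 = 752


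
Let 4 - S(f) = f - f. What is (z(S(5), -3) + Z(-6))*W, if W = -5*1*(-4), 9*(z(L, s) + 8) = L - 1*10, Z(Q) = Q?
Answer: -880/3 ≈ -293.33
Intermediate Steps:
S(f) = 4 (S(f) = 4 - (f - f) = 4 - 1*0 = 4 + 0 = 4)
z(L, s) = -82/9 + L/9 (z(L, s) = -8 + (L - 1*10)/9 = -8 + (L - 10)/9 = -8 + (-10 + L)/9 = -8 + (-10/9 + L/9) = -82/9 + L/9)
W = 20 (W = -5*(-4) = 20)
(z(S(5), -3) + Z(-6))*W = ((-82/9 + (⅑)*4) - 6)*20 = ((-82/9 + 4/9) - 6)*20 = (-26/3 - 6)*20 = -44/3*20 = -880/3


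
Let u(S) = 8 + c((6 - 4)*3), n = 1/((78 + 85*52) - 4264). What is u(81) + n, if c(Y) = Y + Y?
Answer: 4681/234 ≈ 20.004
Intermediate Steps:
n = 1/234 (n = 1/((78 + 4420) - 4264) = 1/(4498 - 4264) = 1/234 ≈ 0.0042735)
c(Y) = 2*Y
u(S) = 20 (u(S) = 8 + 2*((6 - 4)*3) = 8 + 2*(2*3) = 8 + 2*6 = 8 + 12 = 20)
u(81) + n = 20 + 1/234 = 4681/234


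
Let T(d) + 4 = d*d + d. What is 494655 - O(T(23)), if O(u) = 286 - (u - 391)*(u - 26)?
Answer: 576323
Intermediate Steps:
T(d) = -4 + d + d² (T(d) = -4 + (d*d + d) = -4 + (d² + d) = -4 + (d + d²) = -4 + d + d²)
O(u) = 286 - (-391 + u)*(-26 + u)
494655 - O(T(23)) = 494655 - (-9880 - (-4 + 23 + 23²)² + 417*(-4 + 23 + 23²)) = 494655 - (-9880 - (-4 + 23 + 529)² + 417*(-4 + 23 + 529)) = 494655 - (-9880 - 1*548² + 417*548) = 494655 - (-9880 - 1*300304 + 228516) = 494655 - (-9880 - 300304 + 228516) = 494655 - 1*(-81668) = 494655 + 81668 = 576323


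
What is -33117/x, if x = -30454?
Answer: 33117/30454 ≈ 1.0874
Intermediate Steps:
-33117/x = -33117/(-30454) = -33117*(-1/30454) = 33117/30454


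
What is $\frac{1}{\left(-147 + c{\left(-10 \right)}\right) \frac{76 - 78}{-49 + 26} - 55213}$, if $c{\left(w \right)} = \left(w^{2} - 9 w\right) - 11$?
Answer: $- \frac{23}{1269835} \approx -1.8113 \cdot 10^{-5}$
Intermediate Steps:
$c{\left(w \right)} = -11 + w^{2} - 9 w$
$\frac{1}{\left(-147 + c{\left(-10 \right)}\right) \frac{76 - 78}{-49 + 26} - 55213} = \frac{1}{\left(-147 - \left(-79 - 100\right)\right) \frac{76 - 78}{-49 + 26} - 55213} = \frac{1}{\left(-147 + \left(-11 + 100 + 90\right)\right) \left(- \frac{2}{-23}\right) - 55213} = \frac{1}{\left(-147 + 179\right) \left(\left(-2\right) \left(- \frac{1}{23}\right)\right) - 55213} = \frac{1}{32 \cdot \frac{2}{23} - 55213} = \frac{1}{\frac{64}{23} - 55213} = \frac{1}{- \frac{1269835}{23}} = - \frac{23}{1269835}$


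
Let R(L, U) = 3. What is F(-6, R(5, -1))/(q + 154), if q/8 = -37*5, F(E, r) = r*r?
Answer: -3/442 ≈ -0.0067873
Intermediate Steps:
F(E, r) = r²
q = -1480 (q = 8*(-37*5) = 8*(-185) = -1480)
F(-6, R(5, -1))/(q + 154) = 3²/(-1480 + 154) = 9/(-1326) = 9*(-1/1326) = -3/442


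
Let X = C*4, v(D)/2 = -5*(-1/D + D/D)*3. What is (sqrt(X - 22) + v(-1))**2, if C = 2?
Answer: (60 - I*sqrt(14))**2 ≈ 3586.0 - 449.0*I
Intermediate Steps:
v(D) = -30 + 30/D (v(D) = 2*(-5*(-1/D + D/D)*3) = 2*(-5*(-1/D + 1)*3) = 2*(-5*(1 - 1/D)*3) = 2*((-5 + 5/D)*3) = 2*(-15 + 15/D) = -30 + 30/D)
X = 8 (X = 2*4 = 8)
(sqrt(X - 22) + v(-1))**2 = (sqrt(8 - 22) + (-30 + 30/(-1)))**2 = (sqrt(-14) + (-30 + 30*(-1)))**2 = (I*sqrt(14) + (-30 - 30))**2 = (I*sqrt(14) - 60)**2 = (-60 + I*sqrt(14))**2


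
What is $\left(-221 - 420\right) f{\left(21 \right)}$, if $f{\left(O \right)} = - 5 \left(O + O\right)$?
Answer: $134610$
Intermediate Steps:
$f{\left(O \right)} = - 10 O$ ($f{\left(O \right)} = - 5 \cdot 2 O = - 10 O$)
$\left(-221 - 420\right) f{\left(21 \right)} = \left(-221 - 420\right) \left(\left(-10\right) 21\right) = \left(-641\right) \left(-210\right) = 134610$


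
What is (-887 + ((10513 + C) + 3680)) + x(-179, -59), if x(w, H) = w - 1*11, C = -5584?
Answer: 7532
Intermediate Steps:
x(w, H) = -11 + w (x(w, H) = w - 11 = -11 + w)
(-887 + ((10513 + C) + 3680)) + x(-179, -59) = (-887 + ((10513 - 5584) + 3680)) + (-11 - 179) = (-887 + (4929 + 3680)) - 190 = (-887 + 8609) - 190 = 7722 - 190 = 7532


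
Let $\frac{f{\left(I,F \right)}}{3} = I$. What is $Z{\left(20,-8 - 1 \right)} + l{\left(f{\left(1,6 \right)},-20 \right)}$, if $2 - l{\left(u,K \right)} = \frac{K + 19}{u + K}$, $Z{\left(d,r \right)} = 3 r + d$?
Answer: $- \frac{86}{17} \approx -5.0588$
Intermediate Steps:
$f{\left(I,F \right)} = 3 I$
$Z{\left(d,r \right)} = d + 3 r$
$l{\left(u,K \right)} = 2 - \frac{19 + K}{K + u}$ ($l{\left(u,K \right)} = 2 - \frac{K + 19}{u + K} = 2 - \frac{19 + K}{K + u}$)
$Z{\left(20,-8 - 1 \right)} + l{\left(f{\left(1,6 \right)},-20 \right)} = \left(20 + 3 \left(-8 - 1\right)\right) + \frac{-19 - 20 + 2 \cdot 3 \cdot 1}{-20 + 3 \cdot 1} = \left(20 + 3 \left(-9\right)\right) + \frac{-19 - 20 + 2 \cdot 3}{-20 + 3} = \left(20 - 27\right) + \frac{-19 - 20 + 6}{-17} = -7 - - \frac{33}{17} = -7 + \frac{33}{17} = - \frac{86}{17}$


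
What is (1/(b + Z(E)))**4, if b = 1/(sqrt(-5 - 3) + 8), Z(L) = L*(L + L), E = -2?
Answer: 1679616/(292 - I*sqrt(2))**4 ≈ 0.00023098 + 4.4753e-6*I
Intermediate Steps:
Z(L) = 2*L**2 (Z(L) = L*(2*L) = 2*L**2)
b = 1/(8 + 2*I*sqrt(2)) (b = 1/(sqrt(-8) + 8) = 1/(2*I*sqrt(2) + 8) = 1/(8 + 2*I*sqrt(2)) ≈ 0.11111 - 0.039284*I)
(1/(b + Z(E)))**4 = (1/((1/9 - I*sqrt(2)/36) + 2*(-2)**2))**4 = (1/((1/9 - I*sqrt(2)/36) + 2*4))**4 = (1/((1/9 - I*sqrt(2)/36) + 8))**4 = (1/(73/9 - I*sqrt(2)/36))**4 = (73/9 - I*sqrt(2)/36)**(-4)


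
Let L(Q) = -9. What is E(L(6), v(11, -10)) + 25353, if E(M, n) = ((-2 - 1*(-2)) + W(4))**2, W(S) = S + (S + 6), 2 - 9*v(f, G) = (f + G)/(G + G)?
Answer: 25549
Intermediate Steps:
v(f, G) = 2/9 - (G + f)/(18*G) (v(f, G) = 2/9 - (f + G)/(9*(G + G)) = 2/9 - (G + f)/(9*(2*G)) = 2/9 - (G + f)*1/(2*G)/9 = 2/9 - (G + f)/(18*G))
W(S) = 6 + 2*S (W(S) = S + (6 + S) = 6 + 2*S)
E(M, n) = 196 (E(M, n) = ((-2 - 1*(-2)) + (6 + 2*4))**2 = ((-2 + 2) + (6 + 8))**2 = (0 + 14)**2 = 14**2 = 196)
E(L(6), v(11, -10)) + 25353 = 196 + 25353 = 25549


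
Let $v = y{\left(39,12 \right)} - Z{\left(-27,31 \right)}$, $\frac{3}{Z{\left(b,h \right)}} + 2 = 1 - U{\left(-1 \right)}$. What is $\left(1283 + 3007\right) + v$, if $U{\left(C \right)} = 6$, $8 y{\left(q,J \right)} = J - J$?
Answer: $\frac{30033}{7} \approx 4290.4$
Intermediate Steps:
$y{\left(q,J \right)} = 0$ ($y{\left(q,J \right)} = \frac{J - J}{8} = \frac{1}{8} \cdot 0 = 0$)
$Z{\left(b,h \right)} = - \frac{3}{7}$ ($Z{\left(b,h \right)} = \frac{3}{-2 + \left(1 - 6\right)} = \frac{3}{-2 - 5} = \frac{3}{-7} = 3 \left(- \frac{1}{7}\right) = - \frac{3}{7}$)
$v = \frac{3}{7}$ ($v = 0 - - \frac{3}{7} = 0 + \frac{3}{7} = \frac{3}{7} \approx 0.42857$)
$\left(1283 + 3007\right) + v = \left(1283 + 3007\right) + \frac{3}{7} = 4290 + \frac{3}{7} = \frac{30033}{7}$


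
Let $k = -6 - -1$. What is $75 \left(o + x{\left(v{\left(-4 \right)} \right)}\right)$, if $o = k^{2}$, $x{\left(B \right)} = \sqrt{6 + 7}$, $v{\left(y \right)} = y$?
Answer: $1875 + 75 \sqrt{13} \approx 2145.4$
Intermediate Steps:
$k = -5$ ($k = -6 + 1 = -5$)
$x{\left(B \right)} = \sqrt{13}$
$o = 25$ ($o = \left(-5\right)^{2} = 25$)
$75 \left(o + x{\left(v{\left(-4 \right)} \right)}\right) = 75 \left(25 + \sqrt{13}\right) = 1875 + 75 \sqrt{13}$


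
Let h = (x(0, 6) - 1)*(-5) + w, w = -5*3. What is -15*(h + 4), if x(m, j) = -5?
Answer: -285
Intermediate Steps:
w = -15
h = 15 (h = (-5 - 1)*(-5) - 15 = -6*(-5) - 15 = 30 - 15 = 15)
-15*(h + 4) = -15*(15 + 4) = -15*19 = -285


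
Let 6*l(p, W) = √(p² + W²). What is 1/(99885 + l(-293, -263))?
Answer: 1797930/179586160541 - 3*√155018/179586160541 ≈ 1.0005e-5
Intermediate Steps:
l(p, W) = √(W² + p²)/6 (l(p, W) = √(p² + W²)/6 = √(W² + p²)/6)
1/(99885 + l(-293, -263)) = 1/(99885 + √((-263)² + (-293)²)/6) = 1/(99885 + √(69169 + 85849)/6) = 1/(99885 + √155018/6)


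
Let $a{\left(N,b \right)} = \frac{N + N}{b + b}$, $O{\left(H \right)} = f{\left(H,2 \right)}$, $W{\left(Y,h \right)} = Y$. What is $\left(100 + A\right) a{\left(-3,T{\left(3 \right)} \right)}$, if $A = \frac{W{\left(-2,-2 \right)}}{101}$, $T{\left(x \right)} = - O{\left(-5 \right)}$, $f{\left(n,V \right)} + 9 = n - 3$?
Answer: $- \frac{1782}{101} \approx -17.644$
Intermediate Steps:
$f{\left(n,V \right)} = -12 + n$ ($f{\left(n,V \right)} = -9 + \left(n - 3\right) = -9 + \left(-3 + n\right) = -12 + n$)
$O{\left(H \right)} = -12 + H$
$T{\left(x \right)} = 17$ ($T{\left(x \right)} = - (-12 - 5) = \left(-1\right) \left(-17\right) = 17$)
$A = - \frac{2}{101} \approx -0.019802$
$a{\left(N,b \right)} = \frac{N}{b}$ ($a{\left(N,b \right)} = \frac{2 N}{2 b} = 2 N \frac{1}{2 b} = \frac{N}{b}$)
$\left(100 + A\right) a{\left(-3,T{\left(3 \right)} \right)} = \left(100 - \frac{2}{101}\right) \left(- \frac{3}{17}\right) = \frac{10098 \left(\left(-3\right) \frac{1}{17}\right)}{101} = \frac{10098}{101} \left(- \frac{3}{17}\right) = - \frac{1782}{101}$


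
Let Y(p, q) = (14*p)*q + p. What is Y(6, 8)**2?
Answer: 459684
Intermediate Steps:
Y(p, q) = p + 14*p*q (Y(p, q) = 14*p*q + p = p + 14*p*q)
Y(6, 8)**2 = (6*(1 + 14*8))**2 = (6*(1 + 112))**2 = (6*113)**2 = 678**2 = 459684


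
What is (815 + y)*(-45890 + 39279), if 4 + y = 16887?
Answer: -117001478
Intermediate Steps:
y = 16883 (y = -4 + 16887 = 16883)
(815 + y)*(-45890 + 39279) = (815 + 16883)*(-45890 + 39279) = 17698*(-6611) = -117001478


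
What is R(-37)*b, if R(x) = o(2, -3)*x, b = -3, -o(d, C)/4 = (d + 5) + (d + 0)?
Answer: -3996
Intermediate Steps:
o(d, C) = -20 - 8*d (o(d, C) = -4*((d + 5) + (d + 0)) = -4*((5 + d) + d) = -4*(5 + 2*d) = -20 - 8*d)
R(x) = -36*x (R(x) = (-20 - 8*2)*x = (-20 - 16)*x = -36*x)
R(-37)*b = -36*(-37)*(-3) = 1332*(-3) = -3996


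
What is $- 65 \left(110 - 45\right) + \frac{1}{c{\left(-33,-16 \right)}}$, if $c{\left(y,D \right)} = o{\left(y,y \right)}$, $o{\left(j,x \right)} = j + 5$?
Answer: $- \frac{118301}{28} \approx -4225.0$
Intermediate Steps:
$o{\left(j,x \right)} = 5 + j$
$c{\left(y,D \right)} = 5 + y$
$- 65 \left(110 - 45\right) + \frac{1}{c{\left(-33,-16 \right)}} = - 65 \left(110 - 45\right) + \frac{1}{5 - 33} = \left(-65\right) 65 + \frac{1}{-28} = -4225 - \frac{1}{28} = - \frac{118301}{28}$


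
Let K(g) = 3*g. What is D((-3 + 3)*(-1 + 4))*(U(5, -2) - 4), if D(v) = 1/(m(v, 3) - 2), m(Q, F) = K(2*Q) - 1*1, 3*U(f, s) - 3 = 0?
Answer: 1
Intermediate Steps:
U(f, s) = 1 (U(f, s) = 1 + (1/3)*0 = 1 + 0 = 1)
m(Q, F) = -1 + 6*Q (m(Q, F) = 3*(2*Q) - 1*1 = 6*Q - 1 = -1 + 6*Q)
D(v) = 1/(-3 + 6*v) (D(v) = 1/((-1 + 6*v) - 2) = 1/(-3 + 6*v))
D((-3 + 3)*(-1 + 4))*(U(5, -2) - 4) = (1/(3*(-1 + 2*((-3 + 3)*(-1 + 4)))))*(1 - 4) = (1/(3*(-1 + 2*(0*3))))*(-3) = (1/(3*(-1 + 2*0)))*(-3) = (1/(3*(-1 + 0)))*(-3) = ((1/3)/(-1))*(-3) = ((1/3)*(-1))*(-3) = -1/3*(-3) = 1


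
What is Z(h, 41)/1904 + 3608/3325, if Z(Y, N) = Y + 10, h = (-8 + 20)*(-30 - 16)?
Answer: 51709/64600 ≈ 0.80045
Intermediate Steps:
h = -552 (h = 12*(-46) = -552)
Z(Y, N) = 10 + Y
Z(h, 41)/1904 + 3608/3325 = (10 - 552)/1904 + 3608/3325 = -542*1/1904 + 3608*(1/3325) = -271/952 + 3608/3325 = 51709/64600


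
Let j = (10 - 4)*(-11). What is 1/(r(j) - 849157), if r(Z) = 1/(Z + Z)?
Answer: -132/112088725 ≈ -1.1776e-6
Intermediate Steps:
j = -66 (j = 6*(-11) = -66)
r(Z) = 1/(2*Z)
1/(r(j) - 849157) = 1/((1/2)/(-66) - 849157) = 1/((1/2)*(-1/66) - 849157) = 1/(-1/132 - 849157) = 1/(-112088725/132) = -132/112088725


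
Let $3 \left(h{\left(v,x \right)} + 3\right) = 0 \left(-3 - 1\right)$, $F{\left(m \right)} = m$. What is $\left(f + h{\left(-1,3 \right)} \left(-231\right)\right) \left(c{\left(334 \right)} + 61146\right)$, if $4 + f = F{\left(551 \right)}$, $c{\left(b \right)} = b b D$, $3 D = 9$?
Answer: $490809360$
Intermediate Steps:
$D = 3$ ($D = \frac{1}{3} \cdot 9 = 3$)
$c{\left(b \right)} = 3 b^{2}$ ($c{\left(b \right)} = b b 3 = b^{2} \cdot 3 = 3 b^{2}$)
$h{\left(v,x \right)} = -3$ ($h{\left(v,x \right)} = -3 + \frac{0 \left(-3 - 1\right)}{3} = -3 + \frac{0 \left(-4\right)}{3} = -3 + \frac{1}{3} \cdot 0 = -3 + 0 = -3$)
$f = 547$ ($f = -4 + 551 = 547$)
$\left(f + h{\left(-1,3 \right)} \left(-231\right)\right) \left(c{\left(334 \right)} + 61146\right) = \left(547 - -693\right) \left(3 \cdot 334^{2} + 61146\right) = \left(547 + 693\right) \left(3 \cdot 111556 + 61146\right) = 1240 \left(334668 + 61146\right) = 1240 \cdot 395814 = 490809360$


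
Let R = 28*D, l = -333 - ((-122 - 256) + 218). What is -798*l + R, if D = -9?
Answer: 137802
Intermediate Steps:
l = -173 (l = -333 - (-378 + 218) = -333 - 1*(-160) = -333 + 160 = -173)
R = -252 (R = 28*(-9) = -252)
-798*l + R = -798*(-173) - 252 = 138054 - 252 = 137802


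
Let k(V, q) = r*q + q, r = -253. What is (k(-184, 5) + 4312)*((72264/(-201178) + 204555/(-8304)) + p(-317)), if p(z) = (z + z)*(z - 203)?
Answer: 70032687306813497/69607588 ≈ 1.0061e+9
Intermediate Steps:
k(V, q) = -252*q (k(V, q) = -253*q + q = -252*q)
p(z) = 2*z*(-203 + z) (p(z) = (2*z)*(-203 + z) = 2*z*(-203 + z))
(k(-184, 5) + 4312)*((72264/(-201178) + 204555/(-8304)) + p(-317)) = (-252*5 + 4312)*((72264/(-201178) + 204555/(-8304)) + 2*(-317)*(-203 - 317)) = (-1260 + 4312)*((72264*(-1/201178) + 204555*(-1/8304)) + 2*(-317)*(-520)) = 3052*((-36132/100589 - 68185/2768) + 329680) = 3052*(-6958674341/278430352 + 329680) = 3052*(91785959773019/278430352) = 70032687306813497/69607588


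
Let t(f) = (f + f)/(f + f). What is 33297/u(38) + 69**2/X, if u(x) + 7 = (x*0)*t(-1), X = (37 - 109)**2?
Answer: -19175369/4032 ≈ -4755.8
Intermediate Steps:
t(f) = 1 (t(f) = (2*f)/((2*f)) = (2*f)*(1/(2*f)) = 1)
X = 5184 (X = (-72)**2 = 5184)
u(x) = -7 (u(x) = -7 + (x*0)*1 = -7 + 0*1 = -7 + 0 = -7)
33297/u(38) + 69**2/X = 33297/(-7) + 69**2/5184 = 33297*(-1/7) + 4761*(1/5184) = -33297/7 + 529/576 = -19175369/4032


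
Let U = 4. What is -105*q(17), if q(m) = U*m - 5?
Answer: -6615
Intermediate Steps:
q(m) = -5 + 4*m (q(m) = 4*m - 5 = -5 + 4*m)
-105*q(17) = -105*(-5 + 4*17) = -105*(-5 + 68) = -105*63 = -6615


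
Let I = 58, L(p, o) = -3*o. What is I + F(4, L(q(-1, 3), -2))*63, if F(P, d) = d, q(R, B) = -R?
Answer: 436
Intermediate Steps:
I + F(4, L(q(-1, 3), -2))*63 = 58 - 3*(-2)*63 = 58 + 6*63 = 58 + 378 = 436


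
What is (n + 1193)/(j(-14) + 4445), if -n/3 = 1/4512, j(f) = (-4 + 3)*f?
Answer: 1794271/6706336 ≈ 0.26755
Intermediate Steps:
j(f) = -f
n = -1/1504 (n = -3/4512 = -3*1/4512 = -1/1504 ≈ -0.00066489)
(n + 1193)/(j(-14) + 4445) = (-1/1504 + 1193)/(-1*(-14) + 4445) = 1794271/(1504*(14 + 4445)) = (1794271/1504)/4459 = (1794271/1504)*(1/4459) = 1794271/6706336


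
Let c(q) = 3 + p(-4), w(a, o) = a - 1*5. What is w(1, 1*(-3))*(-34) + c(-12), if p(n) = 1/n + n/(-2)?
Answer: 563/4 ≈ 140.75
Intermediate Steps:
p(n) = 1/n - n/2 (p(n) = 1/n + n*(-½) = 1/n - n/2)
w(a, o) = -5 + a (w(a, o) = a - 5 = -5 + a)
c(q) = 19/4 (c(q) = 3 + (1/(-4) - ½*(-4)) = 3 + (-¼ + 2) = 3 + 7/4 = 19/4)
w(1, 1*(-3))*(-34) + c(-12) = (-5 + 1)*(-34) + 19/4 = -4*(-34) + 19/4 = 136 + 19/4 = 563/4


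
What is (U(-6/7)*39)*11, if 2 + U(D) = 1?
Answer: -429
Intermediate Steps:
U(D) = -1 (U(D) = -2 + 1 = -1)
(U(-6/7)*39)*11 = -1*39*11 = -39*11 = -429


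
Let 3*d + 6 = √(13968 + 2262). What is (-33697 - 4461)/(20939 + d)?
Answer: -2396742138/1315068497 + 38158*√16230/1315068497 ≈ -1.8188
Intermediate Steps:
d = -2 + √16230/3 (d = -2 + √(13968 + 2262)/3 = -2 + √16230/3 ≈ 40.466)
(-33697 - 4461)/(20939 + d) = (-33697 - 4461)/(20939 + (-2 + √16230/3)) = -38158/(20937 + √16230/3)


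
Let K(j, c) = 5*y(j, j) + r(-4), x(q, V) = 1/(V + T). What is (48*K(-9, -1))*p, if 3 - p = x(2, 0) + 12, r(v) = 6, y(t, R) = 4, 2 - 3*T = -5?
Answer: -82368/7 ≈ -11767.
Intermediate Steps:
T = 7/3 (T = ⅔ - ⅓*(-5) = ⅔ + 5/3 = 7/3 ≈ 2.3333)
x(q, V) = 1/(7/3 + V) (x(q, V) = 1/(V + 7/3) = 1/(7/3 + V))
K(j, c) = 26 (K(j, c) = 5*4 + 6 = 20 + 6 = 26)
p = -66/7 (p = 3 - (3/(7 + 3*0) + 12) = 3 - (3/(7 + 0) + 12) = 3 - (3/7 + 12) = 3 - 1*87/7 = 3 - 87/7 = -66/7 ≈ -9.4286)
(48*K(-9, -1))*p = (48*26)*(-66/7) = 1248*(-66/7) = -82368/7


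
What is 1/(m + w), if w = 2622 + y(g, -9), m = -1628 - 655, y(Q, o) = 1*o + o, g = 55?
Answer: 1/321 ≈ 0.0031153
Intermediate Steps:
y(Q, o) = 2*o (y(Q, o) = o + o = 2*o)
m = -2283
w = 2604 (w = 2622 + 2*(-9) = 2622 - 18 = 2604)
1/(m + w) = 1/(-2283 + 2604) = 1/321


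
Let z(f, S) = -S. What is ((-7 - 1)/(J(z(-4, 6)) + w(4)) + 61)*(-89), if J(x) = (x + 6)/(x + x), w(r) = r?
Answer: -5251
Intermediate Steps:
J(x) = (6 + x)/(2*x) (J(x) = (6 + x)/((2*x)) = (6 + x)*(1/(2*x)) = (6 + x)/(2*x))
((-7 - 1)/(J(z(-4, 6)) + w(4)) + 61)*(-89) = ((-7 - 1)/((6 - 1*6)/(2*((-1*6))) + 4) + 61)*(-89) = (-8/((1/2)*(6 - 6)/(-6) + 4) + 61)*(-89) = (-8/((1/2)*(-1/6)*0 + 4) + 61)*(-89) = (-8/(0 + 4) + 61)*(-89) = (-8/4 + 61)*(-89) = (-8*1/4 + 61)*(-89) = (-2 + 61)*(-89) = 59*(-89) = -5251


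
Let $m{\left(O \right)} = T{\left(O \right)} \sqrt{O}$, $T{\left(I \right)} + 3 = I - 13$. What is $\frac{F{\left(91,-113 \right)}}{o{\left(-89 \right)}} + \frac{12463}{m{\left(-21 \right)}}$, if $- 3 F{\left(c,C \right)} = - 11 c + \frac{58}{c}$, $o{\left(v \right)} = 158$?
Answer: $\frac{91033}{43134} + \frac{12463 i \sqrt{21}}{777} \approx 2.1105 + 73.504 i$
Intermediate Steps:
$T{\left(I \right)} = -16 + I$ ($T{\left(I \right)} = -3 + \left(I - 13\right) = -3 + \left(-13 + I\right) = -16 + I$)
$F{\left(c,C \right)} = - \frac{58}{3 c} + \frac{11 c}{3}$ ($F{\left(c,C \right)} = - \frac{- 11 c + \frac{58}{c}}{3} = - \frac{58}{3 c} + \frac{11 c}{3}$)
$m{\left(O \right)} = \sqrt{O} \left(-16 + O\right)$ ($m{\left(O \right)} = \left(-16 + O\right) \sqrt{O} = \sqrt{O} \left(-16 + O\right)$)
$\frac{F{\left(91,-113 \right)}}{o{\left(-89 \right)}} + \frac{12463}{m{\left(-21 \right)}} = \frac{\frac{1}{3} \cdot \frac{1}{91} \left(-58 + 11 \cdot 91^{2}\right)}{158} + \frac{12463}{\sqrt{-21} \left(-16 - 21\right)} = \frac{1}{3} \cdot \frac{1}{91} \left(-58 + 11 \cdot 8281\right) \frac{1}{158} + \frac{12463}{i \sqrt{21} \left(-37\right)} = \frac{1}{3} \cdot \frac{1}{91} \left(-58 + 91091\right) \frac{1}{158} + \frac{12463}{\left(-37\right) i \sqrt{21}} = \frac{1}{3} \cdot \frac{1}{91} \cdot 91033 \cdot \frac{1}{158} + 12463 \frac{i \sqrt{21}}{777} = \frac{91033}{273} \cdot \frac{1}{158} + \frac{12463 i \sqrt{21}}{777} = \frac{91033}{43134} + \frac{12463 i \sqrt{21}}{777}$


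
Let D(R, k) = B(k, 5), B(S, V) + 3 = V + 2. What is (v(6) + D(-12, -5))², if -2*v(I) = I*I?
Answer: 196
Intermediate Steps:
B(S, V) = -1 + V (B(S, V) = -3 + (V + 2) = -3 + (2 + V) = -1 + V)
D(R, k) = 4 (D(R, k) = -1 + 5 = 4)
v(I) = -I²/2 (v(I) = -I*I/2 = -I²/2)
(v(6) + D(-12, -5))² = (-½*6² + 4)² = (-½*36 + 4)² = (-18 + 4)² = (-14)² = 196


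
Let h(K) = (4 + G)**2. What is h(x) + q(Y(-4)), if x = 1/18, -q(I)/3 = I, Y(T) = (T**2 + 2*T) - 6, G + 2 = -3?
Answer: -5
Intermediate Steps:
G = -5 (G = -2 - 3 = -5)
Y(T) = -6 + T**2 + 2*T
q(I) = -3*I
x = 1/18 ≈ 0.055556
h(K) = 1 (h(K) = (4 - 5)**2 = (-1)**2 = 1)
h(x) + q(Y(-4)) = 1 - 3*(-6 + (-4)**2 + 2*(-4)) = 1 - 3*(-6 + 16 - 8) = 1 - 3*2 = 1 - 6 = -5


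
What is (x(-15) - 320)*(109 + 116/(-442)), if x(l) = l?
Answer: -8050385/221 ≈ -36427.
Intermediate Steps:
(x(-15) - 320)*(109 + 116/(-442)) = (-15 - 320)*(109 + 116/(-442)) = -335*(109 + 116*(-1/442)) = -335*(109 - 58/221) = -335*24031/221 = -8050385/221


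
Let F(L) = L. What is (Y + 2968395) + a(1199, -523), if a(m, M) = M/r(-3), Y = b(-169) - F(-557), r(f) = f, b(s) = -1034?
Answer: 8904277/3 ≈ 2.9681e+6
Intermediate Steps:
Y = -477 (Y = -1034 - 1*(-557) = -1034 + 557 = -477)
a(m, M) = -M/3 (a(m, M) = M/(-3) = M*(-⅓) = -M/3)
(Y + 2968395) + a(1199, -523) = (-477 + 2968395) - ⅓*(-523) = 2967918 + 523/3 = 8904277/3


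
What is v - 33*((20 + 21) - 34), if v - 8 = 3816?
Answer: 3593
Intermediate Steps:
v = 3824 (v = 8 + 3816 = 3824)
v - 33*((20 + 21) - 34) = 3824 - 33*((20 + 21) - 34) = 3824 - 33*(41 - 34) = 3824 - 33*7 = 3824 - 231 = 3593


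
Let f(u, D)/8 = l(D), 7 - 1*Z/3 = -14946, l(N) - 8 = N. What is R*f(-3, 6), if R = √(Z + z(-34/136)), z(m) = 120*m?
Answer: 336*√4981 ≈ 23714.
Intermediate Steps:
l(N) = 8 + N
Z = 44859 (Z = 21 - 3*(-14946) = 21 + 44838 = 44859)
f(u, D) = 64 + 8*D (f(u, D) = 8*(8 + D) = 64 + 8*D)
R = 3*√4981 (R = √(44859 + 120*(-34/136)) = √(44859 + 120*(-34*1/136)) = √(44859 + 120*(-¼)) = √(44859 - 30) = √44829 = 3*√4981 ≈ 211.73)
R*f(-3, 6) = (3*√4981)*(64 + 8*6) = (3*√4981)*(64 + 48) = (3*√4981)*112 = 336*√4981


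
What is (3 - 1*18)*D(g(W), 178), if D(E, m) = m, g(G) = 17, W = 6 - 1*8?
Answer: -2670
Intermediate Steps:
W = -2 (W = 6 - 8 = -2)
(3 - 1*18)*D(g(W), 178) = (3 - 1*18)*178 = (3 - 18)*178 = -15*178 = -2670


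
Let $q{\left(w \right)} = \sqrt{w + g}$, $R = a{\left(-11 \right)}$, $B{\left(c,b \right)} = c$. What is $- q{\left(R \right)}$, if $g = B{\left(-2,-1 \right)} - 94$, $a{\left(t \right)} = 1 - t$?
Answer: $- 2 i \sqrt{21} \approx - 9.1651 i$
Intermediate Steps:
$R = 12$ ($R = 1 - -11 = 1 + 11 = 12$)
$g = -96$ ($g = -2 - 94 = -96$)
$q{\left(w \right)} = \sqrt{-96 + w}$ ($q{\left(w \right)} = \sqrt{w - 96} = \sqrt{-96 + w}$)
$- q{\left(R \right)} = - \sqrt{-96 + 12} = - \sqrt{-84} = - 2 i \sqrt{21}$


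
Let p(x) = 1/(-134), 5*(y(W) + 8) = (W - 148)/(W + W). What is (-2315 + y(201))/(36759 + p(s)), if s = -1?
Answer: -4669177/73885575 ≈ -0.063195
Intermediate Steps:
y(W) = -8 + (-148 + W)/(10*W) (y(W) = -8 + ((W - 148)/(W + W))/5 = -8 + ((-148 + W)/((2*W)))/5 = -8 + ((-148 + W)*(1/(2*W)))/5 = -8 + ((-148 + W)/(2*W))/5 = -8 + (-148 + W)/(10*W))
p(x) = -1/134
(-2315 + y(201))/(36759 + p(s)) = (-2315 + (⅒)*(-148 - 79*201)/201)/(36759 - 1/134) = (-2315 + (⅒)*(1/201)*(-148 - 15879))/(4925705/134) = (-2315 + (⅒)*(1/201)*(-16027))*(134/4925705) = (-2315 - 16027/2010)*(134/4925705) = -4669177/2010*134/4925705 = -4669177/73885575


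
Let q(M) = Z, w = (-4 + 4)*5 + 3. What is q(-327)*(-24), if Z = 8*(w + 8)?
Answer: -2112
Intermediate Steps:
w = 3 (w = 0*5 + 3 = 0 + 3 = 3)
Z = 88 (Z = 8*(3 + 8) = 8*11 = 88)
q(M) = 88
q(-327)*(-24) = 88*(-24) = -2112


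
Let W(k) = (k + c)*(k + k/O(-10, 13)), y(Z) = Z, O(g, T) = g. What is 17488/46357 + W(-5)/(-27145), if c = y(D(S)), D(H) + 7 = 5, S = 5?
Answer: 946503029/2516721530 ≈ 0.37609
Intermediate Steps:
D(H) = -2 (D(H) = -7 + 5 = -2)
c = -2
W(k) = 9*k*(-2 + k)/10 (W(k) = (k - 2)*(k + k/(-10)) = (-2 + k)*(k + k*(-⅒)) = (-2 + k)*(k - k/10) = (-2 + k)*(9*k/10) = 9*k*(-2 + k)/10)
17488/46357 + W(-5)/(-27145) = 17488/46357 + ((9/10)*(-5)*(-2 - 5))/(-27145) = 17488*(1/46357) + ((9/10)*(-5)*(-7))*(-1/27145) = 17488/46357 + (63/2)*(-1/27145) = 17488/46357 - 63/54290 = 946503029/2516721530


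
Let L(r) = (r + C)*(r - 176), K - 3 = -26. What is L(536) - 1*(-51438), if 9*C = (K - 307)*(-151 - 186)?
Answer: 4692798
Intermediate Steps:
K = -23 (K = 3 - 26 = -23)
C = 37070/3 (C = ((-23 - 307)*(-151 - 186))/9 = (-330*(-337))/9 = (⅑)*111210 = 37070/3 ≈ 12357.)
L(r) = (-176 + r)*(37070/3 + r) (L(r) = (r + 37070/3)*(r - 176) = (37070/3 + r)*(-176 + r) = (-176 + r)*(37070/3 + r))
L(536) - 1*(-51438) = (-6524320/3 + 536² + (36542/3)*536) - 1*(-51438) = (-6524320/3 + 287296 + 19586512/3) + 51438 = 4641360 + 51438 = 4692798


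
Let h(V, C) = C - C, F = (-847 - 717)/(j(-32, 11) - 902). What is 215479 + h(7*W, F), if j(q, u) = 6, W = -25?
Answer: 215479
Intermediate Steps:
F = 391/224 (F = (-847 - 717)/(6 - 902) = -1564/(-896) = -1564*(-1/896) = 391/224 ≈ 1.7455)
h(V, C) = 0
215479 + h(7*W, F) = 215479 + 0 = 215479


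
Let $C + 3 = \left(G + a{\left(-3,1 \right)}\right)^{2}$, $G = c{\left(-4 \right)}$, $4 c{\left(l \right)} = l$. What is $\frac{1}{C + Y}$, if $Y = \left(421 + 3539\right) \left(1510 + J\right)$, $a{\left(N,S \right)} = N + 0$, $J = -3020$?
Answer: $- \frac{1}{5979587} \approx -1.6724 \cdot 10^{-7}$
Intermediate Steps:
$c{\left(l \right)} = \frac{l}{4}$
$a{\left(N,S \right)} = N$
$G = -1$ ($G = \frac{1}{4} \left(-4\right) = -1$)
$C = 13$ ($C = -3 + \left(-1 - 3\right)^{2} = -3 + \left(-4\right)^{2} = -3 + 16 = 13$)
$Y = -5979600$ ($Y = \left(421 + 3539\right) \left(1510 - 3020\right) = 3960 \left(-1510\right) = -5979600$)
$\frac{1}{C + Y} = \frac{1}{13 - 5979600} = \frac{1}{-5979587} = - \frac{1}{5979587}$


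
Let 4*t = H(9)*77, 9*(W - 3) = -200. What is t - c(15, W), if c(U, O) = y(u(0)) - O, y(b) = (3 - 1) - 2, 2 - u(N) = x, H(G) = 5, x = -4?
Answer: 2773/36 ≈ 77.028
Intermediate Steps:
W = -173/9 (W = 3 + (⅑)*(-200) = 3 - 200/9 = -173/9 ≈ -19.222)
u(N) = 6 (u(N) = 2 - 1*(-4) = 2 + 4 = 6)
y(b) = 0 (y(b) = 2 - 2 = 0)
c(U, O) = -O (c(U, O) = 0 - O = -O)
t = 385/4 (t = (5*77)/4 = (¼)*385 = 385/4 ≈ 96.250)
t - c(15, W) = 385/4 - (-1)*(-173)/9 = 385/4 - 1*173/9 = 385/4 - 173/9 = 2773/36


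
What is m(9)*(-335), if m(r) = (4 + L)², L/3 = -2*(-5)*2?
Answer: -1372160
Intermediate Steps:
L = 60 (L = 3*(-2*(-5)*2) = 3*(10*2) = 3*20 = 60)
m(r) = 4096 (m(r) = (4 + 60)² = 64² = 4096)
m(9)*(-335) = 4096*(-335) = -1372160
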